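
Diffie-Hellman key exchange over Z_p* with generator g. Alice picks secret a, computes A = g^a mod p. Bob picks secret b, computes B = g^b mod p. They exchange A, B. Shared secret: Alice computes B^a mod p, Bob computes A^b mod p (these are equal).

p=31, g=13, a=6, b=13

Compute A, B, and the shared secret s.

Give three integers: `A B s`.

A = 13^6 mod 31  (bits of 6 = 110)
  bit 0 = 1: r = r^2 * 13 mod 31 = 1^2 * 13 = 1*13 = 13
  bit 1 = 1: r = r^2 * 13 mod 31 = 13^2 * 13 = 14*13 = 27
  bit 2 = 0: r = r^2 mod 31 = 27^2 = 16
  -> A = 16
B = 13^13 mod 31  (bits of 13 = 1101)
  bit 0 = 1: r = r^2 * 13 mod 31 = 1^2 * 13 = 1*13 = 13
  bit 1 = 1: r = r^2 * 13 mod 31 = 13^2 * 13 = 14*13 = 27
  bit 2 = 0: r = r^2 mod 31 = 27^2 = 16
  bit 3 = 1: r = r^2 * 13 mod 31 = 16^2 * 13 = 8*13 = 11
  -> B = 11
s = B^a = 11^6 mod 31  (bits of 6 = 110)
  bit 0 = 1: r = r^2 * 11 mod 31 = 1^2 * 11 = 1*11 = 11
  bit 1 = 1: r = r^2 * 11 mod 31 = 11^2 * 11 = 28*11 = 29
  bit 2 = 0: r = r^2 mod 31 = 29^2 = 4
  -> s = B^a = 4

Answer: 16 11 4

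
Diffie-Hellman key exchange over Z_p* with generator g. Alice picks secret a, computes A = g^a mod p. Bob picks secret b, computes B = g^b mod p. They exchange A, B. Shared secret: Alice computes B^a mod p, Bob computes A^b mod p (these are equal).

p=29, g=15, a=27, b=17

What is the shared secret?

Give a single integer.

A = 15^27 mod 29  (bits of 27 = 11011)
  bit 0 = 1: r = r^2 * 15 mod 29 = 1^2 * 15 = 1*15 = 15
  bit 1 = 1: r = r^2 * 15 mod 29 = 15^2 * 15 = 22*15 = 11
  bit 2 = 0: r = r^2 mod 29 = 11^2 = 5
  bit 3 = 1: r = r^2 * 15 mod 29 = 5^2 * 15 = 25*15 = 27
  bit 4 = 1: r = r^2 * 15 mod 29 = 27^2 * 15 = 4*15 = 2
  -> A = 2
B = 15^17 mod 29  (bits of 17 = 10001)
  bit 0 = 1: r = r^2 * 15 mod 29 = 1^2 * 15 = 1*15 = 15
  bit 1 = 0: r = r^2 mod 29 = 15^2 = 22
  bit 2 = 0: r = r^2 mod 29 = 22^2 = 20
  bit 3 = 0: r = r^2 mod 29 = 20^2 = 23
  bit 4 = 1: r = r^2 * 15 mod 29 = 23^2 * 15 = 7*15 = 18
  -> B = 18
s = B^a = 18^27 mod 29  (bits of 27 = 11011)
  bit 0 = 1: r = r^2 * 18 mod 29 = 1^2 * 18 = 1*18 = 18
  bit 1 = 1: r = r^2 * 18 mod 29 = 18^2 * 18 = 5*18 = 3
  bit 2 = 0: r = r^2 mod 29 = 3^2 = 9
  bit 3 = 1: r = r^2 * 18 mod 29 = 9^2 * 18 = 23*18 = 8
  bit 4 = 1: r = r^2 * 18 mod 29 = 8^2 * 18 = 6*18 = 21
  -> s = B^a = 21

Answer: 21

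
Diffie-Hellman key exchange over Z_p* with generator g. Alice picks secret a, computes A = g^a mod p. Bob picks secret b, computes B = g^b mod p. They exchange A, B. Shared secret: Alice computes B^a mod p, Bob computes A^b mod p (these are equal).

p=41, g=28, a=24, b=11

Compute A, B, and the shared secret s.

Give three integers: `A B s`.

Answer: 16 6 16

Derivation:
A = 28^24 mod 41  (bits of 24 = 11000)
  bit 0 = 1: r = r^2 * 28 mod 41 = 1^2 * 28 = 1*28 = 28
  bit 1 = 1: r = r^2 * 28 mod 41 = 28^2 * 28 = 5*28 = 17
  bit 2 = 0: r = r^2 mod 41 = 17^2 = 2
  bit 3 = 0: r = r^2 mod 41 = 2^2 = 4
  bit 4 = 0: r = r^2 mod 41 = 4^2 = 16
  -> A = 16
B = 28^11 mod 41  (bits of 11 = 1011)
  bit 0 = 1: r = r^2 * 28 mod 41 = 1^2 * 28 = 1*28 = 28
  bit 1 = 0: r = r^2 mod 41 = 28^2 = 5
  bit 2 = 1: r = r^2 * 28 mod 41 = 5^2 * 28 = 25*28 = 3
  bit 3 = 1: r = r^2 * 28 mod 41 = 3^2 * 28 = 9*28 = 6
  -> B = 6
s = B^a = 6^24 mod 41  (bits of 24 = 11000)
  bit 0 = 1: r = r^2 * 6 mod 41 = 1^2 * 6 = 1*6 = 6
  bit 1 = 1: r = r^2 * 6 mod 41 = 6^2 * 6 = 36*6 = 11
  bit 2 = 0: r = r^2 mod 41 = 11^2 = 39
  bit 3 = 0: r = r^2 mod 41 = 39^2 = 4
  bit 4 = 0: r = r^2 mod 41 = 4^2 = 16
  -> s = B^a = 16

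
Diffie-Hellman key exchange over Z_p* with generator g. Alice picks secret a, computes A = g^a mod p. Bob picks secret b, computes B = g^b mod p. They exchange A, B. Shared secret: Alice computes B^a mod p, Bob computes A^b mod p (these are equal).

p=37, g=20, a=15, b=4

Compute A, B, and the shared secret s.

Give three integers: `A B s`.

A = 20^15 mod 37  (bits of 15 = 1111)
  bit 0 = 1: r = r^2 * 20 mod 37 = 1^2 * 20 = 1*20 = 20
  bit 1 = 1: r = r^2 * 20 mod 37 = 20^2 * 20 = 30*20 = 8
  bit 2 = 1: r = r^2 * 20 mod 37 = 8^2 * 20 = 27*20 = 22
  bit 3 = 1: r = r^2 * 20 mod 37 = 22^2 * 20 = 3*20 = 23
  -> A = 23
B = 20^4 mod 37  (bits of 4 = 100)
  bit 0 = 1: r = r^2 * 20 mod 37 = 1^2 * 20 = 1*20 = 20
  bit 1 = 0: r = r^2 mod 37 = 20^2 = 30
  bit 2 = 0: r = r^2 mod 37 = 30^2 = 12
  -> B = 12
s = B^a = 12^15 mod 37  (bits of 15 = 1111)
  bit 0 = 1: r = r^2 * 12 mod 37 = 1^2 * 12 = 1*12 = 12
  bit 1 = 1: r = r^2 * 12 mod 37 = 12^2 * 12 = 33*12 = 26
  bit 2 = 1: r = r^2 * 12 mod 37 = 26^2 * 12 = 10*12 = 9
  bit 3 = 1: r = r^2 * 12 mod 37 = 9^2 * 12 = 7*12 = 10
  -> s = B^a = 10

Answer: 23 12 10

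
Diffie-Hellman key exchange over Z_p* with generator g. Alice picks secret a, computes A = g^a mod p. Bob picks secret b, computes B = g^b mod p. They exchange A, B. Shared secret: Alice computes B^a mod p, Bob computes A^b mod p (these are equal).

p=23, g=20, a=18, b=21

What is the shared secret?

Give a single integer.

Answer: 12

Derivation:
A = 20^18 mod 23  (bits of 18 = 10010)
  bit 0 = 1: r = r^2 * 20 mod 23 = 1^2 * 20 = 1*20 = 20
  bit 1 = 0: r = r^2 mod 23 = 20^2 = 9
  bit 2 = 0: r = r^2 mod 23 = 9^2 = 12
  bit 3 = 1: r = r^2 * 20 mod 23 = 12^2 * 20 = 6*20 = 5
  bit 4 = 0: r = r^2 mod 23 = 5^2 = 2
  -> A = 2
B = 20^21 mod 23  (bits of 21 = 10101)
  bit 0 = 1: r = r^2 * 20 mod 23 = 1^2 * 20 = 1*20 = 20
  bit 1 = 0: r = r^2 mod 23 = 20^2 = 9
  bit 2 = 1: r = r^2 * 20 mod 23 = 9^2 * 20 = 12*20 = 10
  bit 3 = 0: r = r^2 mod 23 = 10^2 = 8
  bit 4 = 1: r = r^2 * 20 mod 23 = 8^2 * 20 = 18*20 = 15
  -> B = 15
s = B^a = 15^18 mod 23  (bits of 18 = 10010)
  bit 0 = 1: r = r^2 * 15 mod 23 = 1^2 * 15 = 1*15 = 15
  bit 1 = 0: r = r^2 mod 23 = 15^2 = 18
  bit 2 = 0: r = r^2 mod 23 = 18^2 = 2
  bit 3 = 1: r = r^2 * 15 mod 23 = 2^2 * 15 = 4*15 = 14
  bit 4 = 0: r = r^2 mod 23 = 14^2 = 12
  -> s = B^a = 12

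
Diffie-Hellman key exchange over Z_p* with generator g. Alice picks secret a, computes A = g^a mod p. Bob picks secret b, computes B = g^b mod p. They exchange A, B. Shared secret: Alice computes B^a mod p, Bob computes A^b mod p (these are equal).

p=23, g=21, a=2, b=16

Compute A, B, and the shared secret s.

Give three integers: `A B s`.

Answer: 4 9 12

Derivation:
A = 21^2 mod 23  (bits of 2 = 10)
  bit 0 = 1: r = r^2 * 21 mod 23 = 1^2 * 21 = 1*21 = 21
  bit 1 = 0: r = r^2 mod 23 = 21^2 = 4
  -> A = 4
B = 21^16 mod 23  (bits of 16 = 10000)
  bit 0 = 1: r = r^2 * 21 mod 23 = 1^2 * 21 = 1*21 = 21
  bit 1 = 0: r = r^2 mod 23 = 21^2 = 4
  bit 2 = 0: r = r^2 mod 23 = 4^2 = 16
  bit 3 = 0: r = r^2 mod 23 = 16^2 = 3
  bit 4 = 0: r = r^2 mod 23 = 3^2 = 9
  -> B = 9
s = B^a = 9^2 mod 23  (bits of 2 = 10)
  bit 0 = 1: r = r^2 * 9 mod 23 = 1^2 * 9 = 1*9 = 9
  bit 1 = 0: r = r^2 mod 23 = 9^2 = 12
  -> s = B^a = 12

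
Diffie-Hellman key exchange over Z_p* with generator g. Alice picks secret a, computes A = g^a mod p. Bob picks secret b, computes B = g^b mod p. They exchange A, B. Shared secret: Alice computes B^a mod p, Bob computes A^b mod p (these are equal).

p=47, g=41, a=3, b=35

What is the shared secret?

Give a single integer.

A = 41^3 mod 47  (bits of 3 = 11)
  bit 0 = 1: r = r^2 * 41 mod 47 = 1^2 * 41 = 1*41 = 41
  bit 1 = 1: r = r^2 * 41 mod 47 = 41^2 * 41 = 36*41 = 19
  -> A = 19
B = 41^35 mod 47  (bits of 35 = 100011)
  bit 0 = 1: r = r^2 * 41 mod 47 = 1^2 * 41 = 1*41 = 41
  bit 1 = 0: r = r^2 mod 47 = 41^2 = 36
  bit 2 = 0: r = r^2 mod 47 = 36^2 = 27
  bit 3 = 0: r = r^2 mod 47 = 27^2 = 24
  bit 4 = 1: r = r^2 * 41 mod 47 = 24^2 * 41 = 12*41 = 22
  bit 5 = 1: r = r^2 * 41 mod 47 = 22^2 * 41 = 14*41 = 10
  -> B = 10
s = B^a = 10^3 mod 47  (bits of 3 = 11)
  bit 0 = 1: r = r^2 * 10 mod 47 = 1^2 * 10 = 1*10 = 10
  bit 1 = 1: r = r^2 * 10 mod 47 = 10^2 * 10 = 6*10 = 13
  -> s = B^a = 13

Answer: 13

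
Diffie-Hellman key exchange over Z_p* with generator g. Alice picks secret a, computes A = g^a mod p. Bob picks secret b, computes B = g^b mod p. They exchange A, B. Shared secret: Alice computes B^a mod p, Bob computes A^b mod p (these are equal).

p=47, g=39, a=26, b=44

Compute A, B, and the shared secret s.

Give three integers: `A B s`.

A = 39^26 mod 47  (bits of 26 = 11010)
  bit 0 = 1: r = r^2 * 39 mod 47 = 1^2 * 39 = 1*39 = 39
  bit 1 = 1: r = r^2 * 39 mod 47 = 39^2 * 39 = 17*39 = 5
  bit 2 = 0: r = r^2 mod 47 = 5^2 = 25
  bit 3 = 1: r = r^2 * 39 mod 47 = 25^2 * 39 = 14*39 = 29
  bit 4 = 0: r = r^2 mod 47 = 29^2 = 42
  -> A = 42
B = 39^44 mod 47  (bits of 44 = 101100)
  bit 0 = 1: r = r^2 * 39 mod 47 = 1^2 * 39 = 1*39 = 39
  bit 1 = 0: r = r^2 mod 47 = 39^2 = 17
  bit 2 = 1: r = r^2 * 39 mod 47 = 17^2 * 39 = 7*39 = 38
  bit 3 = 1: r = r^2 * 39 mod 47 = 38^2 * 39 = 34*39 = 10
  bit 4 = 0: r = r^2 mod 47 = 10^2 = 6
  bit 5 = 0: r = r^2 mod 47 = 6^2 = 36
  -> B = 36
s = B^a = 36^26 mod 47  (bits of 26 = 11010)
  bit 0 = 1: r = r^2 * 36 mod 47 = 1^2 * 36 = 1*36 = 36
  bit 1 = 1: r = r^2 * 36 mod 47 = 36^2 * 36 = 27*36 = 32
  bit 2 = 0: r = r^2 mod 47 = 32^2 = 37
  bit 3 = 1: r = r^2 * 36 mod 47 = 37^2 * 36 = 6*36 = 28
  bit 4 = 0: r = r^2 mod 47 = 28^2 = 32
  -> s = B^a = 32

Answer: 42 36 32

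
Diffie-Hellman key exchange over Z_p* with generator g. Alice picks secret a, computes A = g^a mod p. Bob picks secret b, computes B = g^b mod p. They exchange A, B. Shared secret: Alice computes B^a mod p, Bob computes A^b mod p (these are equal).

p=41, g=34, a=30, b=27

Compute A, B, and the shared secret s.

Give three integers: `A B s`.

Answer: 32 17 9

Derivation:
A = 34^30 mod 41  (bits of 30 = 11110)
  bit 0 = 1: r = r^2 * 34 mod 41 = 1^2 * 34 = 1*34 = 34
  bit 1 = 1: r = r^2 * 34 mod 41 = 34^2 * 34 = 8*34 = 26
  bit 2 = 1: r = r^2 * 34 mod 41 = 26^2 * 34 = 20*34 = 24
  bit 3 = 1: r = r^2 * 34 mod 41 = 24^2 * 34 = 2*34 = 27
  bit 4 = 0: r = r^2 mod 41 = 27^2 = 32
  -> A = 32
B = 34^27 mod 41  (bits of 27 = 11011)
  bit 0 = 1: r = r^2 * 34 mod 41 = 1^2 * 34 = 1*34 = 34
  bit 1 = 1: r = r^2 * 34 mod 41 = 34^2 * 34 = 8*34 = 26
  bit 2 = 0: r = r^2 mod 41 = 26^2 = 20
  bit 3 = 1: r = r^2 * 34 mod 41 = 20^2 * 34 = 31*34 = 29
  bit 4 = 1: r = r^2 * 34 mod 41 = 29^2 * 34 = 21*34 = 17
  -> B = 17
s = B^a = 17^30 mod 41  (bits of 30 = 11110)
  bit 0 = 1: r = r^2 * 17 mod 41 = 1^2 * 17 = 1*17 = 17
  bit 1 = 1: r = r^2 * 17 mod 41 = 17^2 * 17 = 2*17 = 34
  bit 2 = 1: r = r^2 * 17 mod 41 = 34^2 * 17 = 8*17 = 13
  bit 3 = 1: r = r^2 * 17 mod 41 = 13^2 * 17 = 5*17 = 3
  bit 4 = 0: r = r^2 mod 41 = 3^2 = 9
  -> s = B^a = 9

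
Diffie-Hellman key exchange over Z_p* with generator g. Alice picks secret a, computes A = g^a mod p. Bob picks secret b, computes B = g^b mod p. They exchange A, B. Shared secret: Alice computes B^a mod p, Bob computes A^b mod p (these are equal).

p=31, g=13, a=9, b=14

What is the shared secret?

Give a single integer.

Answer: 16

Derivation:
A = 13^9 mod 31  (bits of 9 = 1001)
  bit 0 = 1: r = r^2 * 13 mod 31 = 1^2 * 13 = 1*13 = 13
  bit 1 = 0: r = r^2 mod 31 = 13^2 = 14
  bit 2 = 0: r = r^2 mod 31 = 14^2 = 10
  bit 3 = 1: r = r^2 * 13 mod 31 = 10^2 * 13 = 7*13 = 29
  -> A = 29
B = 13^14 mod 31  (bits of 14 = 1110)
  bit 0 = 1: r = r^2 * 13 mod 31 = 1^2 * 13 = 1*13 = 13
  bit 1 = 1: r = r^2 * 13 mod 31 = 13^2 * 13 = 14*13 = 27
  bit 2 = 1: r = r^2 * 13 mod 31 = 27^2 * 13 = 16*13 = 22
  bit 3 = 0: r = r^2 mod 31 = 22^2 = 19
  -> B = 19
s = B^a = 19^9 mod 31  (bits of 9 = 1001)
  bit 0 = 1: r = r^2 * 19 mod 31 = 1^2 * 19 = 1*19 = 19
  bit 1 = 0: r = r^2 mod 31 = 19^2 = 20
  bit 2 = 0: r = r^2 mod 31 = 20^2 = 28
  bit 3 = 1: r = r^2 * 19 mod 31 = 28^2 * 19 = 9*19 = 16
  -> s = B^a = 16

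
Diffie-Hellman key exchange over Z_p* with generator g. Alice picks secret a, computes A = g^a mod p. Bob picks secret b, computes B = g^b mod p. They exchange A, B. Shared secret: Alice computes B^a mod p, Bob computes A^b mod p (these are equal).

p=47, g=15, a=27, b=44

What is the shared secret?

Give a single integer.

Answer: 17

Derivation:
A = 15^27 mod 47  (bits of 27 = 11011)
  bit 0 = 1: r = r^2 * 15 mod 47 = 1^2 * 15 = 1*15 = 15
  bit 1 = 1: r = r^2 * 15 mod 47 = 15^2 * 15 = 37*15 = 38
  bit 2 = 0: r = r^2 mod 47 = 38^2 = 34
  bit 3 = 1: r = r^2 * 15 mod 47 = 34^2 * 15 = 28*15 = 44
  bit 4 = 1: r = r^2 * 15 mod 47 = 44^2 * 15 = 9*15 = 41
  -> A = 41
B = 15^44 mod 47  (bits of 44 = 101100)
  bit 0 = 1: r = r^2 * 15 mod 47 = 1^2 * 15 = 1*15 = 15
  bit 1 = 0: r = r^2 mod 47 = 15^2 = 37
  bit 2 = 1: r = r^2 * 15 mod 47 = 37^2 * 15 = 6*15 = 43
  bit 3 = 1: r = r^2 * 15 mod 47 = 43^2 * 15 = 16*15 = 5
  bit 4 = 0: r = r^2 mod 47 = 5^2 = 25
  bit 5 = 0: r = r^2 mod 47 = 25^2 = 14
  -> B = 14
s = B^a = 14^27 mod 47  (bits of 27 = 11011)
  bit 0 = 1: r = r^2 * 14 mod 47 = 1^2 * 14 = 1*14 = 14
  bit 1 = 1: r = r^2 * 14 mod 47 = 14^2 * 14 = 8*14 = 18
  bit 2 = 0: r = r^2 mod 47 = 18^2 = 42
  bit 3 = 1: r = r^2 * 14 mod 47 = 42^2 * 14 = 25*14 = 21
  bit 4 = 1: r = r^2 * 14 mod 47 = 21^2 * 14 = 18*14 = 17
  -> s = B^a = 17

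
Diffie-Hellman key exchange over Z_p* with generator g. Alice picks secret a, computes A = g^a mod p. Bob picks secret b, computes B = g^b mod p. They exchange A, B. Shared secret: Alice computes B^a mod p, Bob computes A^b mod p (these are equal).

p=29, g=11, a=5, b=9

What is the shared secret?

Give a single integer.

Answer: 3

Derivation:
A = 11^5 mod 29  (bits of 5 = 101)
  bit 0 = 1: r = r^2 * 11 mod 29 = 1^2 * 11 = 1*11 = 11
  bit 1 = 0: r = r^2 mod 29 = 11^2 = 5
  bit 2 = 1: r = r^2 * 11 mod 29 = 5^2 * 11 = 25*11 = 14
  -> A = 14
B = 11^9 mod 29  (bits of 9 = 1001)
  bit 0 = 1: r = r^2 * 11 mod 29 = 1^2 * 11 = 1*11 = 11
  bit 1 = 0: r = r^2 mod 29 = 11^2 = 5
  bit 2 = 0: r = r^2 mod 29 = 5^2 = 25
  bit 3 = 1: r = r^2 * 11 mod 29 = 25^2 * 11 = 16*11 = 2
  -> B = 2
s = B^a = 2^5 mod 29  (bits of 5 = 101)
  bit 0 = 1: r = r^2 * 2 mod 29 = 1^2 * 2 = 1*2 = 2
  bit 1 = 0: r = r^2 mod 29 = 2^2 = 4
  bit 2 = 1: r = r^2 * 2 mod 29 = 4^2 * 2 = 16*2 = 3
  -> s = B^a = 3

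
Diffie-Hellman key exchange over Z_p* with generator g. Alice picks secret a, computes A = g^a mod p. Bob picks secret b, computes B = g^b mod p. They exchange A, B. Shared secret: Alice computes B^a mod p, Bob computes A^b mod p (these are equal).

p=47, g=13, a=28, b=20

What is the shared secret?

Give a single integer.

Answer: 37

Derivation:
A = 13^28 mod 47  (bits of 28 = 11100)
  bit 0 = 1: r = r^2 * 13 mod 47 = 1^2 * 13 = 1*13 = 13
  bit 1 = 1: r = r^2 * 13 mod 47 = 13^2 * 13 = 28*13 = 35
  bit 2 = 1: r = r^2 * 13 mod 47 = 35^2 * 13 = 3*13 = 39
  bit 3 = 0: r = r^2 mod 47 = 39^2 = 17
  bit 4 = 0: r = r^2 mod 47 = 17^2 = 7
  -> A = 7
B = 13^20 mod 47  (bits of 20 = 10100)
  bit 0 = 1: r = r^2 * 13 mod 47 = 1^2 * 13 = 1*13 = 13
  bit 1 = 0: r = r^2 mod 47 = 13^2 = 28
  bit 2 = 1: r = r^2 * 13 mod 47 = 28^2 * 13 = 32*13 = 40
  bit 3 = 0: r = r^2 mod 47 = 40^2 = 2
  bit 4 = 0: r = r^2 mod 47 = 2^2 = 4
  -> B = 4
s = B^a = 4^28 mod 47  (bits of 28 = 11100)
  bit 0 = 1: r = r^2 * 4 mod 47 = 1^2 * 4 = 1*4 = 4
  bit 1 = 1: r = r^2 * 4 mod 47 = 4^2 * 4 = 16*4 = 17
  bit 2 = 1: r = r^2 * 4 mod 47 = 17^2 * 4 = 7*4 = 28
  bit 3 = 0: r = r^2 mod 47 = 28^2 = 32
  bit 4 = 0: r = r^2 mod 47 = 32^2 = 37
  -> s = B^a = 37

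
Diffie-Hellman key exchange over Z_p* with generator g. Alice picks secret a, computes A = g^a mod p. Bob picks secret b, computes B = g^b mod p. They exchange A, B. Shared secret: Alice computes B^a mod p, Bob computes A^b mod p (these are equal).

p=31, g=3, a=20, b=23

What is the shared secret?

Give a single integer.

Answer: 25

Derivation:
A = 3^20 mod 31  (bits of 20 = 10100)
  bit 0 = 1: r = r^2 * 3 mod 31 = 1^2 * 3 = 1*3 = 3
  bit 1 = 0: r = r^2 mod 31 = 3^2 = 9
  bit 2 = 1: r = r^2 * 3 mod 31 = 9^2 * 3 = 19*3 = 26
  bit 3 = 0: r = r^2 mod 31 = 26^2 = 25
  bit 4 = 0: r = r^2 mod 31 = 25^2 = 5
  -> A = 5
B = 3^23 mod 31  (bits of 23 = 10111)
  bit 0 = 1: r = r^2 * 3 mod 31 = 1^2 * 3 = 1*3 = 3
  bit 1 = 0: r = r^2 mod 31 = 3^2 = 9
  bit 2 = 1: r = r^2 * 3 mod 31 = 9^2 * 3 = 19*3 = 26
  bit 3 = 1: r = r^2 * 3 mod 31 = 26^2 * 3 = 25*3 = 13
  bit 4 = 1: r = r^2 * 3 mod 31 = 13^2 * 3 = 14*3 = 11
  -> B = 11
s = B^a = 11^20 mod 31  (bits of 20 = 10100)
  bit 0 = 1: r = r^2 * 11 mod 31 = 1^2 * 11 = 1*11 = 11
  bit 1 = 0: r = r^2 mod 31 = 11^2 = 28
  bit 2 = 1: r = r^2 * 11 mod 31 = 28^2 * 11 = 9*11 = 6
  bit 3 = 0: r = r^2 mod 31 = 6^2 = 5
  bit 4 = 0: r = r^2 mod 31 = 5^2 = 25
  -> s = B^a = 25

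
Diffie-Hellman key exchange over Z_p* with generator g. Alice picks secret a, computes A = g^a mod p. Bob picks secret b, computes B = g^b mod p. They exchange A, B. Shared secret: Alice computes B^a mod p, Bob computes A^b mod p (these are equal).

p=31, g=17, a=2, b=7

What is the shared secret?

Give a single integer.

Answer: 20

Derivation:
A = 17^2 mod 31  (bits of 2 = 10)
  bit 0 = 1: r = r^2 * 17 mod 31 = 1^2 * 17 = 1*17 = 17
  bit 1 = 0: r = r^2 mod 31 = 17^2 = 10
  -> A = 10
B = 17^7 mod 31  (bits of 7 = 111)
  bit 0 = 1: r = r^2 * 17 mod 31 = 1^2 * 17 = 1*17 = 17
  bit 1 = 1: r = r^2 * 17 mod 31 = 17^2 * 17 = 10*17 = 15
  bit 2 = 1: r = r^2 * 17 mod 31 = 15^2 * 17 = 8*17 = 12
  -> B = 12
s = B^a = 12^2 mod 31  (bits of 2 = 10)
  bit 0 = 1: r = r^2 * 12 mod 31 = 1^2 * 12 = 1*12 = 12
  bit 1 = 0: r = r^2 mod 31 = 12^2 = 20
  -> s = B^a = 20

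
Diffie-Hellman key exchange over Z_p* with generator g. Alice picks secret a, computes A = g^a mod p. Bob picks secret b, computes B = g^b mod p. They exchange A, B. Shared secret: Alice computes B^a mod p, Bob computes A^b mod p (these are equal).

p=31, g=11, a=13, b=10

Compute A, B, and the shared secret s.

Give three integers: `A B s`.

Answer: 21 5 5

Derivation:
A = 11^13 mod 31  (bits of 13 = 1101)
  bit 0 = 1: r = r^2 * 11 mod 31 = 1^2 * 11 = 1*11 = 11
  bit 1 = 1: r = r^2 * 11 mod 31 = 11^2 * 11 = 28*11 = 29
  bit 2 = 0: r = r^2 mod 31 = 29^2 = 4
  bit 3 = 1: r = r^2 * 11 mod 31 = 4^2 * 11 = 16*11 = 21
  -> A = 21
B = 11^10 mod 31  (bits of 10 = 1010)
  bit 0 = 1: r = r^2 * 11 mod 31 = 1^2 * 11 = 1*11 = 11
  bit 1 = 0: r = r^2 mod 31 = 11^2 = 28
  bit 2 = 1: r = r^2 * 11 mod 31 = 28^2 * 11 = 9*11 = 6
  bit 3 = 0: r = r^2 mod 31 = 6^2 = 5
  -> B = 5
s = B^a = 5^13 mod 31  (bits of 13 = 1101)
  bit 0 = 1: r = r^2 * 5 mod 31 = 1^2 * 5 = 1*5 = 5
  bit 1 = 1: r = r^2 * 5 mod 31 = 5^2 * 5 = 25*5 = 1
  bit 2 = 0: r = r^2 mod 31 = 1^2 = 1
  bit 3 = 1: r = r^2 * 5 mod 31 = 1^2 * 5 = 1*5 = 5
  -> s = B^a = 5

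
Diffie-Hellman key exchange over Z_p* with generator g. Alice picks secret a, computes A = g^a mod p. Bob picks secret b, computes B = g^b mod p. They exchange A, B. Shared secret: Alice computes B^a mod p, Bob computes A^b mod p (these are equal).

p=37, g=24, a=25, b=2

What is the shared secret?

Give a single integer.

A = 24^25 mod 37  (bits of 25 = 11001)
  bit 0 = 1: r = r^2 * 24 mod 37 = 1^2 * 24 = 1*24 = 24
  bit 1 = 1: r = r^2 * 24 mod 37 = 24^2 * 24 = 21*24 = 23
  bit 2 = 0: r = r^2 mod 37 = 23^2 = 11
  bit 3 = 0: r = r^2 mod 37 = 11^2 = 10
  bit 4 = 1: r = r^2 * 24 mod 37 = 10^2 * 24 = 26*24 = 32
  -> A = 32
B = 24^2 mod 37  (bits of 2 = 10)
  bit 0 = 1: r = r^2 * 24 mod 37 = 1^2 * 24 = 1*24 = 24
  bit 1 = 0: r = r^2 mod 37 = 24^2 = 21
  -> B = 21
s = B^a = 21^25 mod 37  (bits of 25 = 11001)
  bit 0 = 1: r = r^2 * 21 mod 37 = 1^2 * 21 = 1*21 = 21
  bit 1 = 1: r = r^2 * 21 mod 37 = 21^2 * 21 = 34*21 = 11
  bit 2 = 0: r = r^2 mod 37 = 11^2 = 10
  bit 3 = 0: r = r^2 mod 37 = 10^2 = 26
  bit 4 = 1: r = r^2 * 21 mod 37 = 26^2 * 21 = 10*21 = 25
  -> s = B^a = 25

Answer: 25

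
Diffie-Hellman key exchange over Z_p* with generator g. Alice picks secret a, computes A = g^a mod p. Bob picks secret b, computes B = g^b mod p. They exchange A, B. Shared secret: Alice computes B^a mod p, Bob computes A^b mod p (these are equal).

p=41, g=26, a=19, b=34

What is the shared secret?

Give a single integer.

A = 26^19 mod 41  (bits of 19 = 10011)
  bit 0 = 1: r = r^2 * 26 mod 41 = 1^2 * 26 = 1*26 = 26
  bit 1 = 0: r = r^2 mod 41 = 26^2 = 20
  bit 2 = 0: r = r^2 mod 41 = 20^2 = 31
  bit 3 = 1: r = r^2 * 26 mod 41 = 31^2 * 26 = 18*26 = 17
  bit 4 = 1: r = r^2 * 26 mod 41 = 17^2 * 26 = 2*26 = 11
  -> A = 11
B = 26^34 mod 41  (bits of 34 = 100010)
  bit 0 = 1: r = r^2 * 26 mod 41 = 1^2 * 26 = 1*26 = 26
  bit 1 = 0: r = r^2 mod 41 = 26^2 = 20
  bit 2 = 0: r = r^2 mod 41 = 20^2 = 31
  bit 3 = 0: r = r^2 mod 41 = 31^2 = 18
  bit 4 = 1: r = r^2 * 26 mod 41 = 18^2 * 26 = 37*26 = 19
  bit 5 = 0: r = r^2 mod 41 = 19^2 = 33
  -> B = 33
s = B^a = 33^19 mod 41  (bits of 19 = 10011)
  bit 0 = 1: r = r^2 * 33 mod 41 = 1^2 * 33 = 1*33 = 33
  bit 1 = 0: r = r^2 mod 41 = 33^2 = 23
  bit 2 = 0: r = r^2 mod 41 = 23^2 = 37
  bit 3 = 1: r = r^2 * 33 mod 41 = 37^2 * 33 = 16*33 = 36
  bit 4 = 1: r = r^2 * 33 mod 41 = 36^2 * 33 = 25*33 = 5
  -> s = B^a = 5

Answer: 5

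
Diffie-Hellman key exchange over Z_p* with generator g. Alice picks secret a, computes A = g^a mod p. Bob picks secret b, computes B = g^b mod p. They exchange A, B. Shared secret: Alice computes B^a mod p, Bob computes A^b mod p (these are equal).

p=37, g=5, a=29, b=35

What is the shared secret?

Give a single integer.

Answer: 18

Derivation:
A = 5^29 mod 37  (bits of 29 = 11101)
  bit 0 = 1: r = r^2 * 5 mod 37 = 1^2 * 5 = 1*5 = 5
  bit 1 = 1: r = r^2 * 5 mod 37 = 5^2 * 5 = 25*5 = 14
  bit 2 = 1: r = r^2 * 5 mod 37 = 14^2 * 5 = 11*5 = 18
  bit 3 = 0: r = r^2 mod 37 = 18^2 = 28
  bit 4 = 1: r = r^2 * 5 mod 37 = 28^2 * 5 = 7*5 = 35
  -> A = 35
B = 5^35 mod 37  (bits of 35 = 100011)
  bit 0 = 1: r = r^2 * 5 mod 37 = 1^2 * 5 = 1*5 = 5
  bit 1 = 0: r = r^2 mod 37 = 5^2 = 25
  bit 2 = 0: r = r^2 mod 37 = 25^2 = 33
  bit 3 = 0: r = r^2 mod 37 = 33^2 = 16
  bit 4 = 1: r = r^2 * 5 mod 37 = 16^2 * 5 = 34*5 = 22
  bit 5 = 1: r = r^2 * 5 mod 37 = 22^2 * 5 = 3*5 = 15
  -> B = 15
s = B^a = 15^29 mod 37  (bits of 29 = 11101)
  bit 0 = 1: r = r^2 * 15 mod 37 = 1^2 * 15 = 1*15 = 15
  bit 1 = 1: r = r^2 * 15 mod 37 = 15^2 * 15 = 3*15 = 8
  bit 2 = 1: r = r^2 * 15 mod 37 = 8^2 * 15 = 27*15 = 35
  bit 3 = 0: r = r^2 mod 37 = 35^2 = 4
  bit 4 = 1: r = r^2 * 15 mod 37 = 4^2 * 15 = 16*15 = 18
  -> s = B^a = 18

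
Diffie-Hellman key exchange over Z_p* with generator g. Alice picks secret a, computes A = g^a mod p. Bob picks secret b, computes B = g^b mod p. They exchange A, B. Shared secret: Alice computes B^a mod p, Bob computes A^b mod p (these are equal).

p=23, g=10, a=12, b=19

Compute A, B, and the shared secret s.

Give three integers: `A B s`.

Answer: 13 21 2

Derivation:
A = 10^12 mod 23  (bits of 12 = 1100)
  bit 0 = 1: r = r^2 * 10 mod 23 = 1^2 * 10 = 1*10 = 10
  bit 1 = 1: r = r^2 * 10 mod 23 = 10^2 * 10 = 8*10 = 11
  bit 2 = 0: r = r^2 mod 23 = 11^2 = 6
  bit 3 = 0: r = r^2 mod 23 = 6^2 = 13
  -> A = 13
B = 10^19 mod 23  (bits of 19 = 10011)
  bit 0 = 1: r = r^2 * 10 mod 23 = 1^2 * 10 = 1*10 = 10
  bit 1 = 0: r = r^2 mod 23 = 10^2 = 8
  bit 2 = 0: r = r^2 mod 23 = 8^2 = 18
  bit 3 = 1: r = r^2 * 10 mod 23 = 18^2 * 10 = 2*10 = 20
  bit 4 = 1: r = r^2 * 10 mod 23 = 20^2 * 10 = 9*10 = 21
  -> B = 21
s = B^a = 21^12 mod 23  (bits of 12 = 1100)
  bit 0 = 1: r = r^2 * 21 mod 23 = 1^2 * 21 = 1*21 = 21
  bit 1 = 1: r = r^2 * 21 mod 23 = 21^2 * 21 = 4*21 = 15
  bit 2 = 0: r = r^2 mod 23 = 15^2 = 18
  bit 3 = 0: r = r^2 mod 23 = 18^2 = 2
  -> s = B^a = 2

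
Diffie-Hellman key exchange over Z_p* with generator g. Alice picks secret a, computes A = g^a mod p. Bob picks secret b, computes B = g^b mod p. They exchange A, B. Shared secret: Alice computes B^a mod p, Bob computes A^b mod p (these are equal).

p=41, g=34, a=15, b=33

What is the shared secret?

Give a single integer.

Answer: 27

Derivation:
A = 34^15 mod 41  (bits of 15 = 1111)
  bit 0 = 1: r = r^2 * 34 mod 41 = 1^2 * 34 = 1*34 = 34
  bit 1 = 1: r = r^2 * 34 mod 41 = 34^2 * 34 = 8*34 = 26
  bit 2 = 1: r = r^2 * 34 mod 41 = 26^2 * 34 = 20*34 = 24
  bit 3 = 1: r = r^2 * 34 mod 41 = 24^2 * 34 = 2*34 = 27
  -> A = 27
B = 34^33 mod 41  (bits of 33 = 100001)
  bit 0 = 1: r = r^2 * 34 mod 41 = 1^2 * 34 = 1*34 = 34
  bit 1 = 0: r = r^2 mod 41 = 34^2 = 8
  bit 2 = 0: r = r^2 mod 41 = 8^2 = 23
  bit 3 = 0: r = r^2 mod 41 = 23^2 = 37
  bit 4 = 0: r = r^2 mod 41 = 37^2 = 16
  bit 5 = 1: r = r^2 * 34 mod 41 = 16^2 * 34 = 10*34 = 12
  -> B = 12
s = B^a = 12^15 mod 41  (bits of 15 = 1111)
  bit 0 = 1: r = r^2 * 12 mod 41 = 1^2 * 12 = 1*12 = 12
  bit 1 = 1: r = r^2 * 12 mod 41 = 12^2 * 12 = 21*12 = 6
  bit 2 = 1: r = r^2 * 12 mod 41 = 6^2 * 12 = 36*12 = 22
  bit 3 = 1: r = r^2 * 12 mod 41 = 22^2 * 12 = 33*12 = 27
  -> s = B^a = 27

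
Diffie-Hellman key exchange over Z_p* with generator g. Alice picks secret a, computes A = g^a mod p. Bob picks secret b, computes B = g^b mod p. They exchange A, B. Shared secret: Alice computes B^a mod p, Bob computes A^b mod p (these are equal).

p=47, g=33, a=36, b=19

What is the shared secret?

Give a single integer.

Answer: 28

Derivation:
A = 33^36 mod 47  (bits of 36 = 100100)
  bit 0 = 1: r = r^2 * 33 mod 47 = 1^2 * 33 = 1*33 = 33
  bit 1 = 0: r = r^2 mod 47 = 33^2 = 8
  bit 2 = 0: r = r^2 mod 47 = 8^2 = 17
  bit 3 = 1: r = r^2 * 33 mod 47 = 17^2 * 33 = 7*33 = 43
  bit 4 = 0: r = r^2 mod 47 = 43^2 = 16
  bit 5 = 0: r = r^2 mod 47 = 16^2 = 21
  -> A = 21
B = 33^19 mod 47  (bits of 19 = 10011)
  bit 0 = 1: r = r^2 * 33 mod 47 = 1^2 * 33 = 1*33 = 33
  bit 1 = 0: r = r^2 mod 47 = 33^2 = 8
  bit 2 = 0: r = r^2 mod 47 = 8^2 = 17
  bit 3 = 1: r = r^2 * 33 mod 47 = 17^2 * 33 = 7*33 = 43
  bit 4 = 1: r = r^2 * 33 mod 47 = 43^2 * 33 = 16*33 = 11
  -> B = 11
s = B^a = 11^36 mod 47  (bits of 36 = 100100)
  bit 0 = 1: r = r^2 * 11 mod 47 = 1^2 * 11 = 1*11 = 11
  bit 1 = 0: r = r^2 mod 47 = 11^2 = 27
  bit 2 = 0: r = r^2 mod 47 = 27^2 = 24
  bit 3 = 1: r = r^2 * 11 mod 47 = 24^2 * 11 = 12*11 = 38
  bit 4 = 0: r = r^2 mod 47 = 38^2 = 34
  bit 5 = 0: r = r^2 mod 47 = 34^2 = 28
  -> s = B^a = 28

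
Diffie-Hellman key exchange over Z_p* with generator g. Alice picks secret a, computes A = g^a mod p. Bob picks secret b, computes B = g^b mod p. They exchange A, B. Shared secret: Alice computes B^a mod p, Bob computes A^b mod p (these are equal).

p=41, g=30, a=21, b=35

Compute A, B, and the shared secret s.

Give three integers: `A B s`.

A = 30^21 mod 41  (bits of 21 = 10101)
  bit 0 = 1: r = r^2 * 30 mod 41 = 1^2 * 30 = 1*30 = 30
  bit 1 = 0: r = r^2 mod 41 = 30^2 = 39
  bit 2 = 1: r = r^2 * 30 mod 41 = 39^2 * 30 = 4*30 = 38
  bit 3 = 0: r = r^2 mod 41 = 38^2 = 9
  bit 4 = 1: r = r^2 * 30 mod 41 = 9^2 * 30 = 40*30 = 11
  -> A = 11
B = 30^35 mod 41  (bits of 35 = 100011)
  bit 0 = 1: r = r^2 * 30 mod 41 = 1^2 * 30 = 1*30 = 30
  bit 1 = 0: r = r^2 mod 41 = 30^2 = 39
  bit 2 = 0: r = r^2 mod 41 = 39^2 = 4
  bit 3 = 0: r = r^2 mod 41 = 4^2 = 16
  bit 4 = 1: r = r^2 * 30 mod 41 = 16^2 * 30 = 10*30 = 13
  bit 5 = 1: r = r^2 * 30 mod 41 = 13^2 * 30 = 5*30 = 27
  -> B = 27
s = B^a = 27^21 mod 41  (bits of 21 = 10101)
  bit 0 = 1: r = r^2 * 27 mod 41 = 1^2 * 27 = 1*27 = 27
  bit 1 = 0: r = r^2 mod 41 = 27^2 = 32
  bit 2 = 1: r = r^2 * 27 mod 41 = 32^2 * 27 = 40*27 = 14
  bit 3 = 0: r = r^2 mod 41 = 14^2 = 32
  bit 4 = 1: r = r^2 * 27 mod 41 = 32^2 * 27 = 40*27 = 14
  -> s = B^a = 14

Answer: 11 27 14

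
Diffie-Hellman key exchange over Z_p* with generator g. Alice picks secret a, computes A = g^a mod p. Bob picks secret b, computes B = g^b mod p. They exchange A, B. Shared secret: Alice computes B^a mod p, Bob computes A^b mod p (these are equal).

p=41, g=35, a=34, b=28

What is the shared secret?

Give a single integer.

Answer: 37

Derivation:
A = 35^34 mod 41  (bits of 34 = 100010)
  bit 0 = 1: r = r^2 * 35 mod 41 = 1^2 * 35 = 1*35 = 35
  bit 1 = 0: r = r^2 mod 41 = 35^2 = 36
  bit 2 = 0: r = r^2 mod 41 = 36^2 = 25
  bit 3 = 0: r = r^2 mod 41 = 25^2 = 10
  bit 4 = 1: r = r^2 * 35 mod 41 = 10^2 * 35 = 18*35 = 15
  bit 5 = 0: r = r^2 mod 41 = 15^2 = 20
  -> A = 20
B = 35^28 mod 41  (bits of 28 = 11100)
  bit 0 = 1: r = r^2 * 35 mod 41 = 1^2 * 35 = 1*35 = 35
  bit 1 = 1: r = r^2 * 35 mod 41 = 35^2 * 35 = 36*35 = 30
  bit 2 = 1: r = r^2 * 35 mod 41 = 30^2 * 35 = 39*35 = 12
  bit 3 = 0: r = r^2 mod 41 = 12^2 = 21
  bit 4 = 0: r = r^2 mod 41 = 21^2 = 31
  -> B = 31
s = B^a = 31^34 mod 41  (bits of 34 = 100010)
  bit 0 = 1: r = r^2 * 31 mod 41 = 1^2 * 31 = 1*31 = 31
  bit 1 = 0: r = r^2 mod 41 = 31^2 = 18
  bit 2 = 0: r = r^2 mod 41 = 18^2 = 37
  bit 3 = 0: r = r^2 mod 41 = 37^2 = 16
  bit 4 = 1: r = r^2 * 31 mod 41 = 16^2 * 31 = 10*31 = 23
  bit 5 = 0: r = r^2 mod 41 = 23^2 = 37
  -> s = B^a = 37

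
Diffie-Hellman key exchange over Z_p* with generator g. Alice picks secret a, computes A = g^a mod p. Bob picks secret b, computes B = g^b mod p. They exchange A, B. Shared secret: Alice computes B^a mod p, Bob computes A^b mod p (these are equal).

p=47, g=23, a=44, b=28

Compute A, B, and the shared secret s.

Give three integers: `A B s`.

A = 23^44 mod 47  (bits of 44 = 101100)
  bit 0 = 1: r = r^2 * 23 mod 47 = 1^2 * 23 = 1*23 = 23
  bit 1 = 0: r = r^2 mod 47 = 23^2 = 12
  bit 2 = 1: r = r^2 * 23 mod 47 = 12^2 * 23 = 3*23 = 22
  bit 3 = 1: r = r^2 * 23 mod 47 = 22^2 * 23 = 14*23 = 40
  bit 4 = 0: r = r^2 mod 47 = 40^2 = 2
  bit 5 = 0: r = r^2 mod 47 = 2^2 = 4
  -> A = 4
B = 23^28 mod 47  (bits of 28 = 11100)
  bit 0 = 1: r = r^2 * 23 mod 47 = 1^2 * 23 = 1*23 = 23
  bit 1 = 1: r = r^2 * 23 mod 47 = 23^2 * 23 = 12*23 = 41
  bit 2 = 1: r = r^2 * 23 mod 47 = 41^2 * 23 = 36*23 = 29
  bit 3 = 0: r = r^2 mod 47 = 29^2 = 42
  bit 4 = 0: r = r^2 mod 47 = 42^2 = 25
  -> B = 25
s = B^a = 25^44 mod 47  (bits of 44 = 101100)
  bit 0 = 1: r = r^2 * 25 mod 47 = 1^2 * 25 = 1*25 = 25
  bit 1 = 0: r = r^2 mod 47 = 25^2 = 14
  bit 2 = 1: r = r^2 * 25 mod 47 = 14^2 * 25 = 8*25 = 12
  bit 3 = 1: r = r^2 * 25 mod 47 = 12^2 * 25 = 3*25 = 28
  bit 4 = 0: r = r^2 mod 47 = 28^2 = 32
  bit 5 = 0: r = r^2 mod 47 = 32^2 = 37
  -> s = B^a = 37

Answer: 4 25 37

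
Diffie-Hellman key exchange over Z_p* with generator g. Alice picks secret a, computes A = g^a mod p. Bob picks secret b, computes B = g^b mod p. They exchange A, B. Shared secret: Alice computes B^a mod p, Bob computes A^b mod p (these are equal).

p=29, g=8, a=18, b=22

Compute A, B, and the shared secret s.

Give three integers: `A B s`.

A = 8^18 mod 29  (bits of 18 = 10010)
  bit 0 = 1: r = r^2 * 8 mod 29 = 1^2 * 8 = 1*8 = 8
  bit 1 = 0: r = r^2 mod 29 = 8^2 = 6
  bit 2 = 0: r = r^2 mod 29 = 6^2 = 7
  bit 3 = 1: r = r^2 * 8 mod 29 = 7^2 * 8 = 20*8 = 15
  bit 4 = 0: r = r^2 mod 29 = 15^2 = 22
  -> A = 22
B = 8^22 mod 29  (bits of 22 = 10110)
  bit 0 = 1: r = r^2 * 8 mod 29 = 1^2 * 8 = 1*8 = 8
  bit 1 = 0: r = r^2 mod 29 = 8^2 = 6
  bit 2 = 1: r = r^2 * 8 mod 29 = 6^2 * 8 = 7*8 = 27
  bit 3 = 1: r = r^2 * 8 mod 29 = 27^2 * 8 = 4*8 = 3
  bit 4 = 0: r = r^2 mod 29 = 3^2 = 9
  -> B = 9
s = B^a = 9^18 mod 29  (bits of 18 = 10010)
  bit 0 = 1: r = r^2 * 9 mod 29 = 1^2 * 9 = 1*9 = 9
  bit 1 = 0: r = r^2 mod 29 = 9^2 = 23
  bit 2 = 0: r = r^2 mod 29 = 23^2 = 7
  bit 3 = 1: r = r^2 * 9 mod 29 = 7^2 * 9 = 20*9 = 6
  bit 4 = 0: r = r^2 mod 29 = 6^2 = 7
  -> s = B^a = 7

Answer: 22 9 7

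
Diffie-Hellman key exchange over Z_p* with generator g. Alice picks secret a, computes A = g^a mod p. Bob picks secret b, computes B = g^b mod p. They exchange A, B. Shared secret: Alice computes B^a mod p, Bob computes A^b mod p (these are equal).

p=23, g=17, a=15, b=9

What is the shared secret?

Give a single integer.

A = 17^15 mod 23  (bits of 15 = 1111)
  bit 0 = 1: r = r^2 * 17 mod 23 = 1^2 * 17 = 1*17 = 17
  bit 1 = 1: r = r^2 * 17 mod 23 = 17^2 * 17 = 13*17 = 14
  bit 2 = 1: r = r^2 * 17 mod 23 = 14^2 * 17 = 12*17 = 20
  bit 3 = 1: r = r^2 * 17 mod 23 = 20^2 * 17 = 9*17 = 15
  -> A = 15
B = 17^9 mod 23  (bits of 9 = 1001)
  bit 0 = 1: r = r^2 * 17 mod 23 = 1^2 * 17 = 1*17 = 17
  bit 1 = 0: r = r^2 mod 23 = 17^2 = 13
  bit 2 = 0: r = r^2 mod 23 = 13^2 = 8
  bit 3 = 1: r = r^2 * 17 mod 23 = 8^2 * 17 = 18*17 = 7
  -> B = 7
s = B^a = 7^15 mod 23  (bits of 15 = 1111)
  bit 0 = 1: r = r^2 * 7 mod 23 = 1^2 * 7 = 1*7 = 7
  bit 1 = 1: r = r^2 * 7 mod 23 = 7^2 * 7 = 3*7 = 21
  bit 2 = 1: r = r^2 * 7 mod 23 = 21^2 * 7 = 4*7 = 5
  bit 3 = 1: r = r^2 * 7 mod 23 = 5^2 * 7 = 2*7 = 14
  -> s = B^a = 14

Answer: 14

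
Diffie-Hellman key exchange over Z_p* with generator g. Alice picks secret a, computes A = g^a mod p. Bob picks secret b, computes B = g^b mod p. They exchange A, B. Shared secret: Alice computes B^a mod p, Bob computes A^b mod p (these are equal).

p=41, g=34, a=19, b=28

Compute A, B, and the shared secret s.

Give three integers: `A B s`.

A = 34^19 mod 41  (bits of 19 = 10011)
  bit 0 = 1: r = r^2 * 34 mod 41 = 1^2 * 34 = 1*34 = 34
  bit 1 = 0: r = r^2 mod 41 = 34^2 = 8
  bit 2 = 0: r = r^2 mod 41 = 8^2 = 23
  bit 3 = 1: r = r^2 * 34 mod 41 = 23^2 * 34 = 37*34 = 28
  bit 4 = 1: r = r^2 * 34 mod 41 = 28^2 * 34 = 5*34 = 6
  -> A = 6
B = 34^28 mod 41  (bits of 28 = 11100)
  bit 0 = 1: r = r^2 * 34 mod 41 = 1^2 * 34 = 1*34 = 34
  bit 1 = 1: r = r^2 * 34 mod 41 = 34^2 * 34 = 8*34 = 26
  bit 2 = 1: r = r^2 * 34 mod 41 = 26^2 * 34 = 20*34 = 24
  bit 3 = 0: r = r^2 mod 41 = 24^2 = 2
  bit 4 = 0: r = r^2 mod 41 = 2^2 = 4
  -> B = 4
s = B^a = 4^19 mod 41  (bits of 19 = 10011)
  bit 0 = 1: r = r^2 * 4 mod 41 = 1^2 * 4 = 1*4 = 4
  bit 1 = 0: r = r^2 mod 41 = 4^2 = 16
  bit 2 = 0: r = r^2 mod 41 = 16^2 = 10
  bit 3 = 1: r = r^2 * 4 mod 41 = 10^2 * 4 = 18*4 = 31
  bit 4 = 1: r = r^2 * 4 mod 41 = 31^2 * 4 = 18*4 = 31
  -> s = B^a = 31

Answer: 6 4 31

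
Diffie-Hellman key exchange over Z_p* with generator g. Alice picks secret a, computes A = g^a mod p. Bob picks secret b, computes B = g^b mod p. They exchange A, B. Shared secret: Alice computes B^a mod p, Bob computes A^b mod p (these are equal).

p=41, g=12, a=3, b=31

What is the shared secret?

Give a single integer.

Answer: 13

Derivation:
A = 12^3 mod 41  (bits of 3 = 11)
  bit 0 = 1: r = r^2 * 12 mod 41 = 1^2 * 12 = 1*12 = 12
  bit 1 = 1: r = r^2 * 12 mod 41 = 12^2 * 12 = 21*12 = 6
  -> A = 6
B = 12^31 mod 41  (bits of 31 = 11111)
  bit 0 = 1: r = r^2 * 12 mod 41 = 1^2 * 12 = 1*12 = 12
  bit 1 = 1: r = r^2 * 12 mod 41 = 12^2 * 12 = 21*12 = 6
  bit 2 = 1: r = r^2 * 12 mod 41 = 6^2 * 12 = 36*12 = 22
  bit 3 = 1: r = r^2 * 12 mod 41 = 22^2 * 12 = 33*12 = 27
  bit 4 = 1: r = r^2 * 12 mod 41 = 27^2 * 12 = 32*12 = 15
  -> B = 15
s = B^a = 15^3 mod 41  (bits of 3 = 11)
  bit 0 = 1: r = r^2 * 15 mod 41 = 1^2 * 15 = 1*15 = 15
  bit 1 = 1: r = r^2 * 15 mod 41 = 15^2 * 15 = 20*15 = 13
  -> s = B^a = 13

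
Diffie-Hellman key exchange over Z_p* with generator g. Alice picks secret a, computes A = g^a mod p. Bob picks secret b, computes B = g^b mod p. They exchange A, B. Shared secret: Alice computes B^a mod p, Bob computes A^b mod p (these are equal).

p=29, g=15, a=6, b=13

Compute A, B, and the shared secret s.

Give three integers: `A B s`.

A = 15^6 mod 29  (bits of 6 = 110)
  bit 0 = 1: r = r^2 * 15 mod 29 = 1^2 * 15 = 1*15 = 15
  bit 1 = 1: r = r^2 * 15 mod 29 = 15^2 * 15 = 22*15 = 11
  bit 2 = 0: r = r^2 mod 29 = 11^2 = 5
  -> A = 5
B = 15^13 mod 29  (bits of 13 = 1101)
  bit 0 = 1: r = r^2 * 15 mod 29 = 1^2 * 15 = 1*15 = 15
  bit 1 = 1: r = r^2 * 15 mod 29 = 15^2 * 15 = 22*15 = 11
  bit 2 = 0: r = r^2 mod 29 = 11^2 = 5
  bit 3 = 1: r = r^2 * 15 mod 29 = 5^2 * 15 = 25*15 = 27
  -> B = 27
s = B^a = 27^6 mod 29  (bits of 6 = 110)
  bit 0 = 1: r = r^2 * 27 mod 29 = 1^2 * 27 = 1*27 = 27
  bit 1 = 1: r = r^2 * 27 mod 29 = 27^2 * 27 = 4*27 = 21
  bit 2 = 0: r = r^2 mod 29 = 21^2 = 6
  -> s = B^a = 6

Answer: 5 27 6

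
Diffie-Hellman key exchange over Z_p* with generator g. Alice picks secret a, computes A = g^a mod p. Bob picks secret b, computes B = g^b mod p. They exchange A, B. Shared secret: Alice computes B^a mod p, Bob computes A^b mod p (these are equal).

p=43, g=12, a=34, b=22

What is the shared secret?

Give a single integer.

A = 12^34 mod 43  (bits of 34 = 100010)
  bit 0 = 1: r = r^2 * 12 mod 43 = 1^2 * 12 = 1*12 = 12
  bit 1 = 0: r = r^2 mod 43 = 12^2 = 15
  bit 2 = 0: r = r^2 mod 43 = 15^2 = 10
  bit 3 = 0: r = r^2 mod 43 = 10^2 = 14
  bit 4 = 1: r = r^2 * 12 mod 43 = 14^2 * 12 = 24*12 = 30
  bit 5 = 0: r = r^2 mod 43 = 30^2 = 40
  -> A = 40
B = 12^22 mod 43  (bits of 22 = 10110)
  bit 0 = 1: r = r^2 * 12 mod 43 = 1^2 * 12 = 1*12 = 12
  bit 1 = 0: r = r^2 mod 43 = 12^2 = 15
  bit 2 = 1: r = r^2 * 12 mod 43 = 15^2 * 12 = 10*12 = 34
  bit 3 = 1: r = r^2 * 12 mod 43 = 34^2 * 12 = 38*12 = 26
  bit 4 = 0: r = r^2 mod 43 = 26^2 = 31
  -> B = 31
s = B^a = 31^34 mod 43  (bits of 34 = 100010)
  bit 0 = 1: r = r^2 * 31 mod 43 = 1^2 * 31 = 1*31 = 31
  bit 1 = 0: r = r^2 mod 43 = 31^2 = 15
  bit 2 = 0: r = r^2 mod 43 = 15^2 = 10
  bit 3 = 0: r = r^2 mod 43 = 10^2 = 14
  bit 4 = 1: r = r^2 * 31 mod 43 = 14^2 * 31 = 24*31 = 13
  bit 5 = 0: r = r^2 mod 43 = 13^2 = 40
  -> s = B^a = 40

Answer: 40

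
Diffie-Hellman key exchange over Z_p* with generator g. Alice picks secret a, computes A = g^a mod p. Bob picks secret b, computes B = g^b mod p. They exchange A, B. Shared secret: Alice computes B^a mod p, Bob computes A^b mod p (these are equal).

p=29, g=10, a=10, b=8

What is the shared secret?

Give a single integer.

Answer: 23

Derivation:
A = 10^10 mod 29  (bits of 10 = 1010)
  bit 0 = 1: r = r^2 * 10 mod 29 = 1^2 * 10 = 1*10 = 10
  bit 1 = 0: r = r^2 mod 29 = 10^2 = 13
  bit 2 = 1: r = r^2 * 10 mod 29 = 13^2 * 10 = 24*10 = 8
  bit 3 = 0: r = r^2 mod 29 = 8^2 = 6
  -> A = 6
B = 10^8 mod 29  (bits of 8 = 1000)
  bit 0 = 1: r = r^2 * 10 mod 29 = 1^2 * 10 = 1*10 = 10
  bit 1 = 0: r = r^2 mod 29 = 10^2 = 13
  bit 2 = 0: r = r^2 mod 29 = 13^2 = 24
  bit 3 = 0: r = r^2 mod 29 = 24^2 = 25
  -> B = 25
s = B^a = 25^10 mod 29  (bits of 10 = 1010)
  bit 0 = 1: r = r^2 * 25 mod 29 = 1^2 * 25 = 1*25 = 25
  bit 1 = 0: r = r^2 mod 29 = 25^2 = 16
  bit 2 = 1: r = r^2 * 25 mod 29 = 16^2 * 25 = 24*25 = 20
  bit 3 = 0: r = r^2 mod 29 = 20^2 = 23
  -> s = B^a = 23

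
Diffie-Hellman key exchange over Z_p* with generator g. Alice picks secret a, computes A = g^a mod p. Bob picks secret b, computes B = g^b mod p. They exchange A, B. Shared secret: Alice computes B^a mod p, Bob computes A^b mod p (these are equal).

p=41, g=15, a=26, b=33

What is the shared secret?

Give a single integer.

Answer: 2

Derivation:
A = 15^26 mod 41  (bits of 26 = 11010)
  bit 0 = 1: r = r^2 * 15 mod 41 = 1^2 * 15 = 1*15 = 15
  bit 1 = 1: r = r^2 * 15 mod 41 = 15^2 * 15 = 20*15 = 13
  bit 2 = 0: r = r^2 mod 41 = 13^2 = 5
  bit 3 = 1: r = r^2 * 15 mod 41 = 5^2 * 15 = 25*15 = 6
  bit 4 = 0: r = r^2 mod 41 = 6^2 = 36
  -> A = 36
B = 15^33 mod 41  (bits of 33 = 100001)
  bit 0 = 1: r = r^2 * 15 mod 41 = 1^2 * 15 = 1*15 = 15
  bit 1 = 0: r = r^2 mod 41 = 15^2 = 20
  bit 2 = 0: r = r^2 mod 41 = 20^2 = 31
  bit 3 = 0: r = r^2 mod 41 = 31^2 = 18
  bit 4 = 0: r = r^2 mod 41 = 18^2 = 37
  bit 5 = 1: r = r^2 * 15 mod 41 = 37^2 * 15 = 16*15 = 35
  -> B = 35
s = B^a = 35^26 mod 41  (bits of 26 = 11010)
  bit 0 = 1: r = r^2 * 35 mod 41 = 1^2 * 35 = 1*35 = 35
  bit 1 = 1: r = r^2 * 35 mod 41 = 35^2 * 35 = 36*35 = 30
  bit 2 = 0: r = r^2 mod 41 = 30^2 = 39
  bit 3 = 1: r = r^2 * 35 mod 41 = 39^2 * 35 = 4*35 = 17
  bit 4 = 0: r = r^2 mod 41 = 17^2 = 2
  -> s = B^a = 2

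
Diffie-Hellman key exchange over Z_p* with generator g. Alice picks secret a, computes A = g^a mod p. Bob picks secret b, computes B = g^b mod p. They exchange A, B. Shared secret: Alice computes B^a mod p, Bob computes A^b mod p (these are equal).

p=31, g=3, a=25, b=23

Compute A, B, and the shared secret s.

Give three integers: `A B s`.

Answer: 6 11 26

Derivation:
A = 3^25 mod 31  (bits of 25 = 11001)
  bit 0 = 1: r = r^2 * 3 mod 31 = 1^2 * 3 = 1*3 = 3
  bit 1 = 1: r = r^2 * 3 mod 31 = 3^2 * 3 = 9*3 = 27
  bit 2 = 0: r = r^2 mod 31 = 27^2 = 16
  bit 3 = 0: r = r^2 mod 31 = 16^2 = 8
  bit 4 = 1: r = r^2 * 3 mod 31 = 8^2 * 3 = 2*3 = 6
  -> A = 6
B = 3^23 mod 31  (bits of 23 = 10111)
  bit 0 = 1: r = r^2 * 3 mod 31 = 1^2 * 3 = 1*3 = 3
  bit 1 = 0: r = r^2 mod 31 = 3^2 = 9
  bit 2 = 1: r = r^2 * 3 mod 31 = 9^2 * 3 = 19*3 = 26
  bit 3 = 1: r = r^2 * 3 mod 31 = 26^2 * 3 = 25*3 = 13
  bit 4 = 1: r = r^2 * 3 mod 31 = 13^2 * 3 = 14*3 = 11
  -> B = 11
s = B^a = 11^25 mod 31  (bits of 25 = 11001)
  bit 0 = 1: r = r^2 * 11 mod 31 = 1^2 * 11 = 1*11 = 11
  bit 1 = 1: r = r^2 * 11 mod 31 = 11^2 * 11 = 28*11 = 29
  bit 2 = 0: r = r^2 mod 31 = 29^2 = 4
  bit 3 = 0: r = r^2 mod 31 = 4^2 = 16
  bit 4 = 1: r = r^2 * 11 mod 31 = 16^2 * 11 = 8*11 = 26
  -> s = B^a = 26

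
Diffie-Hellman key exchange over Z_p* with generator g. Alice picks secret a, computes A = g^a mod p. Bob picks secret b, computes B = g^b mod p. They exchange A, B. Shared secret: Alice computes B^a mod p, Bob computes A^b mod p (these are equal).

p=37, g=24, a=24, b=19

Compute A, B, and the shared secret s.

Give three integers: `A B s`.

A = 24^24 mod 37  (bits of 24 = 11000)
  bit 0 = 1: r = r^2 * 24 mod 37 = 1^2 * 24 = 1*24 = 24
  bit 1 = 1: r = r^2 * 24 mod 37 = 24^2 * 24 = 21*24 = 23
  bit 2 = 0: r = r^2 mod 37 = 23^2 = 11
  bit 3 = 0: r = r^2 mod 37 = 11^2 = 10
  bit 4 = 0: r = r^2 mod 37 = 10^2 = 26
  -> A = 26
B = 24^19 mod 37  (bits of 19 = 10011)
  bit 0 = 1: r = r^2 * 24 mod 37 = 1^2 * 24 = 1*24 = 24
  bit 1 = 0: r = r^2 mod 37 = 24^2 = 21
  bit 2 = 0: r = r^2 mod 37 = 21^2 = 34
  bit 3 = 1: r = r^2 * 24 mod 37 = 34^2 * 24 = 9*24 = 31
  bit 4 = 1: r = r^2 * 24 mod 37 = 31^2 * 24 = 36*24 = 13
  -> B = 13
s = B^a = 13^24 mod 37  (bits of 24 = 11000)
  bit 0 = 1: r = r^2 * 13 mod 37 = 1^2 * 13 = 1*13 = 13
  bit 1 = 1: r = r^2 * 13 mod 37 = 13^2 * 13 = 21*13 = 14
  bit 2 = 0: r = r^2 mod 37 = 14^2 = 11
  bit 3 = 0: r = r^2 mod 37 = 11^2 = 10
  bit 4 = 0: r = r^2 mod 37 = 10^2 = 26
  -> s = B^a = 26

Answer: 26 13 26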